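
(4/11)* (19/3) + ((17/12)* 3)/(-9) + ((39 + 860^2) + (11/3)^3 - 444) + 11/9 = 878225851/1188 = 739247.35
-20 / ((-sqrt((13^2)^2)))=20 / 169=0.12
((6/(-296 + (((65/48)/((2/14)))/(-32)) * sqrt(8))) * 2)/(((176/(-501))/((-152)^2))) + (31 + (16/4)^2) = 771186090758795/284226830437 - 1516801628160 * sqrt(2)/284226830437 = 2705.73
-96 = -96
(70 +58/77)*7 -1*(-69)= 6207/11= 564.27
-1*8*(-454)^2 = -1648928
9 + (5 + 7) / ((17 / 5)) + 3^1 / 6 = 443 / 34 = 13.03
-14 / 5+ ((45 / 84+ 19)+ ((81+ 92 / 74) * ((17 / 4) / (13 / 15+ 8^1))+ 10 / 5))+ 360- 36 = 382.16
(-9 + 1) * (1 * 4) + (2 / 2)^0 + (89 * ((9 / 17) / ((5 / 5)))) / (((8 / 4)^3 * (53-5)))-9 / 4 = -72085 / 2176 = -33.13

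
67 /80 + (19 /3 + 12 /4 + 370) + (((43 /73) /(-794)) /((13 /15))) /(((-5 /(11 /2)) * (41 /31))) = 1409390778733 /3707249520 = 380.17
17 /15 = 1.13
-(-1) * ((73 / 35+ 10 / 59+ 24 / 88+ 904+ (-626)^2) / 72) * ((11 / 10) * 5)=495669729 / 16520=30004.22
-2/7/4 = -1/14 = -0.07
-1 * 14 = -14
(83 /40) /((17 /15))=249 /136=1.83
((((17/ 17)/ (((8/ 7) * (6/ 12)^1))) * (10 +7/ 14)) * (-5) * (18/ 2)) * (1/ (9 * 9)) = -245/ 24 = -10.21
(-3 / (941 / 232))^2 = 484416 / 885481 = 0.55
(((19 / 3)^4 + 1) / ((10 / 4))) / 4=65201 / 405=160.99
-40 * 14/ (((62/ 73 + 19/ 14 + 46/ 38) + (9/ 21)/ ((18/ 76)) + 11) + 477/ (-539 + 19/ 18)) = -36.51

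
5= 5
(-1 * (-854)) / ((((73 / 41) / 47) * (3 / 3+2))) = 1645658 / 219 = 7514.42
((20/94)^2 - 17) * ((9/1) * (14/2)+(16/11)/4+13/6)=-1111.05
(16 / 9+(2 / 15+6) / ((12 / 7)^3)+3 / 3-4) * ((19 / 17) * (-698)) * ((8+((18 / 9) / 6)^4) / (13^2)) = 133409089 / 753990120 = 0.18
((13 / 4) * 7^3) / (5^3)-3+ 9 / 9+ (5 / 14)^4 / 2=66518597 / 9604000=6.93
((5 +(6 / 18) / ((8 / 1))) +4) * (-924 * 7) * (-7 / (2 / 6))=2456223 / 2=1228111.50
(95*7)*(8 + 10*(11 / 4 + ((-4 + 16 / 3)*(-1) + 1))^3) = 85689905 / 864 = 99178.13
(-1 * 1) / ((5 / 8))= -8 / 5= -1.60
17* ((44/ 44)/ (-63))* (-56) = 136/ 9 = 15.11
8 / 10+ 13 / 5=17 / 5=3.40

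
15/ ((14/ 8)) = 60/ 7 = 8.57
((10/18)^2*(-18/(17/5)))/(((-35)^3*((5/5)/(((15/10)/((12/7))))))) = 1/29988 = 0.00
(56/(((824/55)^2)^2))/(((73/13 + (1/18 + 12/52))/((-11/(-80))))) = 16487596125/636652612243456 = 0.00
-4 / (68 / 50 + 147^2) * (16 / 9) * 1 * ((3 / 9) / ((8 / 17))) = -3400 / 14586993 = -0.00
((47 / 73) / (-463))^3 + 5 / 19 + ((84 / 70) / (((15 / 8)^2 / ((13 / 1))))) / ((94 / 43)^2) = 724203078983450368154 / 607704060195036535875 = 1.19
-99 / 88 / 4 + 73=2327 / 32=72.72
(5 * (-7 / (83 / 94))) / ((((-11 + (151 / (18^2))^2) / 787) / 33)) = 256275179424 / 2684303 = 95471.78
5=5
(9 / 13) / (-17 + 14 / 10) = -15 / 338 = -0.04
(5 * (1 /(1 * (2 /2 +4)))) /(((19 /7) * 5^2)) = 7 /475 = 0.01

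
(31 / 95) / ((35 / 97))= 3007 / 3325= 0.90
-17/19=-0.89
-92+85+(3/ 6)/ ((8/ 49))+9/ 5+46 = 3509/ 80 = 43.86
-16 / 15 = -1.07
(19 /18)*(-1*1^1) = -19 /18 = -1.06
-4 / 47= -0.09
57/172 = 0.33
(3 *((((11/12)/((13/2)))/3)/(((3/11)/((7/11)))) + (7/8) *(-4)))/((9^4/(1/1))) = -0.00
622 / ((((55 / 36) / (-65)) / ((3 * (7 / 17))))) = -6113016 / 187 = -32689.93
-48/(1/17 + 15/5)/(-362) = 102/2353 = 0.04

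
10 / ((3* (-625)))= -2 / 375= -0.01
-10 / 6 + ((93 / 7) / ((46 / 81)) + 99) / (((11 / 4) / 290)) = 68566285 / 5313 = 12905.38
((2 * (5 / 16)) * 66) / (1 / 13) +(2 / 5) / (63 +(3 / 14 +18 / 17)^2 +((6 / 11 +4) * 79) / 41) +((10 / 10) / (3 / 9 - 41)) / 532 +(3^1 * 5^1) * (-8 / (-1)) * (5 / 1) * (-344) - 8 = -125239457912398777323 / 608337283772120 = -205871.74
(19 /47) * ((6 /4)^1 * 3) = 171 /94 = 1.82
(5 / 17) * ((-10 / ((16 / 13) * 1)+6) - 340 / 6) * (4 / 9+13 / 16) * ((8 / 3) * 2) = -75115 / 648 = -115.92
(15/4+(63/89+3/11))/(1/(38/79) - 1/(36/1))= 3167775/1373537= 2.31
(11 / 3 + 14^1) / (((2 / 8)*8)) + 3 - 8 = 23 / 6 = 3.83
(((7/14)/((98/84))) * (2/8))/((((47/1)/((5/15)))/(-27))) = -27/1316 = -0.02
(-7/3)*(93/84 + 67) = -1907/12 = -158.92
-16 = -16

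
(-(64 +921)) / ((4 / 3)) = -738.75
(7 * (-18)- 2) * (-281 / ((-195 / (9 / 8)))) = -13488 / 65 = -207.51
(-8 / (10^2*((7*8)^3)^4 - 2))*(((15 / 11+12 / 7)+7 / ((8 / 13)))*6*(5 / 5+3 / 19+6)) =-3632424 / 69577793909866038191716937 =-0.00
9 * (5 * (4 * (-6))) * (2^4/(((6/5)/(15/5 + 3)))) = -86400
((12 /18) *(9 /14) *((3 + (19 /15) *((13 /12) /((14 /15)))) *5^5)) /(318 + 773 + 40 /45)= 21121875 /3852184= 5.48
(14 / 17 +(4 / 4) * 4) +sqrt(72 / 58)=6 * sqrt(29) / 29 +82 / 17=5.94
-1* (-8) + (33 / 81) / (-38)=8197 / 1026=7.99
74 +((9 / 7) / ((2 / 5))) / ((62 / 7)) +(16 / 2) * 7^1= 16165 / 124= 130.36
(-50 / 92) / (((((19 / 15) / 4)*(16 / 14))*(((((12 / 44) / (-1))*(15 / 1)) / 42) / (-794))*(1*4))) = -5349575 / 1748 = -3060.40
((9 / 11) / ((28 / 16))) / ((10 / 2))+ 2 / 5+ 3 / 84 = 0.53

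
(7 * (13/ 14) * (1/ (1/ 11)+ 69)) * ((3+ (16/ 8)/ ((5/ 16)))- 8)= 728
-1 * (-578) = 578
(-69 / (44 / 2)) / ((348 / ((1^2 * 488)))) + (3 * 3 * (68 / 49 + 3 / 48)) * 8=100.02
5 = 5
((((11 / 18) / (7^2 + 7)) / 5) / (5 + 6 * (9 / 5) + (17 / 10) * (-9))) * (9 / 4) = 11 / 1120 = 0.01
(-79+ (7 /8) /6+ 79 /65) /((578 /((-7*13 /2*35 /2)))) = 698201 /6528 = 106.95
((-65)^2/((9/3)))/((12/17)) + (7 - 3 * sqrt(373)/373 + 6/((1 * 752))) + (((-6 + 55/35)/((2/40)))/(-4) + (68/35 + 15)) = 241763587/118440 - 3 * sqrt(373)/373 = 2041.08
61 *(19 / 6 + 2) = 1891 / 6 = 315.17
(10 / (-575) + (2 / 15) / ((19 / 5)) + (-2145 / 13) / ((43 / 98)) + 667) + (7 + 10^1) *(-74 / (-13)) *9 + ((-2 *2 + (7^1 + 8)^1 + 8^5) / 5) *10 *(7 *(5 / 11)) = 8454552197479 / 40306695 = 209755.53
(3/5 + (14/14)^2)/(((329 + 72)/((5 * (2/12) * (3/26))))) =2/5213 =0.00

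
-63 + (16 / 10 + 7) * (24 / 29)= -8103 / 145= -55.88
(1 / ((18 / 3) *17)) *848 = 424 / 51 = 8.31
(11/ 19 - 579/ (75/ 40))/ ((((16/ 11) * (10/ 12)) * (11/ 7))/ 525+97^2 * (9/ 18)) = -25825842/ 394190359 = -0.07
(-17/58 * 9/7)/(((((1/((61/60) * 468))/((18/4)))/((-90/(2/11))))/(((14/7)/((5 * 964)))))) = 324312417/1956920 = 165.73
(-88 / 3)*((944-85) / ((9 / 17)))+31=-1284227 / 27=-47563.96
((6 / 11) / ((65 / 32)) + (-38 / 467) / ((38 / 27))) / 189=0.00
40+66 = 106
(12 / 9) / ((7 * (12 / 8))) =8 / 63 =0.13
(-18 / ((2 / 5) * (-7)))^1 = 45 / 7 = 6.43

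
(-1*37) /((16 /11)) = -25.44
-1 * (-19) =19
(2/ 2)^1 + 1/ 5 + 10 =56/ 5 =11.20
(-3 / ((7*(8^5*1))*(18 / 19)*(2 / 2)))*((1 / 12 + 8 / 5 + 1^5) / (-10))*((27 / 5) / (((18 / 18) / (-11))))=-14421 / 65536000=-0.00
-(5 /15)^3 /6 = -1 /162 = -0.01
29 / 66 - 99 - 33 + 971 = 55403 / 66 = 839.44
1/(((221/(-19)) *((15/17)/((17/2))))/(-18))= 969/65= 14.91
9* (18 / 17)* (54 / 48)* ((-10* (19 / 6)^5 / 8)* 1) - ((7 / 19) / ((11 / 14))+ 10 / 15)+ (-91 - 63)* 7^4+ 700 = -2037372160375 / 5457408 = -373322.31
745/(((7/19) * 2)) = 14155/14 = 1011.07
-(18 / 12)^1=-3 / 2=-1.50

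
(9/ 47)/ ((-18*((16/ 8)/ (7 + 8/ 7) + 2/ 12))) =-57/ 2209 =-0.03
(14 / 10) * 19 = 133 / 5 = 26.60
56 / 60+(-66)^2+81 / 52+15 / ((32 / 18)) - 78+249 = 14158337 / 3120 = 4537.93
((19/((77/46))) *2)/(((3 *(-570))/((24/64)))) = -23/4620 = -0.00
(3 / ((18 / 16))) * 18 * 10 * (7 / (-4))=-840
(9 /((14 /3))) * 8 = 108 /7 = 15.43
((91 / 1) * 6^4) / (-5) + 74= -117566 / 5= -23513.20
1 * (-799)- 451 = -1250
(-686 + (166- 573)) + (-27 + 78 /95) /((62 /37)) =-6529789 /5890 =-1108.62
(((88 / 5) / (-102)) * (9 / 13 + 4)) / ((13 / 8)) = -21472 / 43095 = -0.50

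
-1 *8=-8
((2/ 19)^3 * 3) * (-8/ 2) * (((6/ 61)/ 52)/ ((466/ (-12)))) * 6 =5184/ 1267330571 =0.00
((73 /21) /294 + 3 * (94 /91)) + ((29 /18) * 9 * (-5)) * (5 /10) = -5319649 /160524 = -33.14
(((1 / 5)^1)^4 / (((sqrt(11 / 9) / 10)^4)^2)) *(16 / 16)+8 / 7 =7348437128 / 102487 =71701.16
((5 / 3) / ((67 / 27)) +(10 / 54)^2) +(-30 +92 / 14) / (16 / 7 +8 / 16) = -4891928 / 634959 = -7.70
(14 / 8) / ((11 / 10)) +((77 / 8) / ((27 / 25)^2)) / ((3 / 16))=2194045 / 48114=45.60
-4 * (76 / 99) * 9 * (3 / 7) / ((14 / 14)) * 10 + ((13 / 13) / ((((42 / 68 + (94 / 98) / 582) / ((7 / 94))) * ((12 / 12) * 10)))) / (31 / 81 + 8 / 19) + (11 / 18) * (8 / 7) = -749537385895687 / 6366677472540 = -117.73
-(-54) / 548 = 27 / 274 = 0.10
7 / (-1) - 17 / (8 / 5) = -141 / 8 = -17.62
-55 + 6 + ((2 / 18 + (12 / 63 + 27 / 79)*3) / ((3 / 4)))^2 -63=-23812693232 / 222934761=-106.81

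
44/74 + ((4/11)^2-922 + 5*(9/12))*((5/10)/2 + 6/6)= -82165673/71632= -1147.05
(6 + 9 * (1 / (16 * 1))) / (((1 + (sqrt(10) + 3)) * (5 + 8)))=35 / 104 - 35 * sqrt(10) / 416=0.07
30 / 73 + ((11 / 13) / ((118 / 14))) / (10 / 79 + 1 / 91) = 4858943 / 4259623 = 1.14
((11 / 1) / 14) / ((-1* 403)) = -11 / 5642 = -0.00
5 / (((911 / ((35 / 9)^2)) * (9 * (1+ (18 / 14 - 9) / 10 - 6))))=-214375 / 134152038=-0.00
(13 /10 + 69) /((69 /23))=703 /30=23.43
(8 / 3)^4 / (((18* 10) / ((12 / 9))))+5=58771 / 10935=5.37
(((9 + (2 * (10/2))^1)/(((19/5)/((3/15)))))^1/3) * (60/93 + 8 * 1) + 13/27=2815/837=3.36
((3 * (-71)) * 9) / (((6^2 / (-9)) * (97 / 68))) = 32589 / 97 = 335.97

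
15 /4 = 3.75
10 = 10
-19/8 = -2.38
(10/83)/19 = 10/1577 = 0.01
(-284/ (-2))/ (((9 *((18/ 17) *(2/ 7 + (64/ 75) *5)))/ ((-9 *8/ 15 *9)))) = -33796/ 239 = -141.41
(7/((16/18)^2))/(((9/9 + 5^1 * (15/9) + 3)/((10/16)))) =8505/18944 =0.45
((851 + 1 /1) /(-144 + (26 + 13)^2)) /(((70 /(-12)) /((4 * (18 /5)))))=-4544 /2975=-1.53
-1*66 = -66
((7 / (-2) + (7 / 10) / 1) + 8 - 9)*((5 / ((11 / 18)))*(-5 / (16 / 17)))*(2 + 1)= 495.51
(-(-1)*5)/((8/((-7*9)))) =-315/8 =-39.38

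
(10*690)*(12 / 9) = 9200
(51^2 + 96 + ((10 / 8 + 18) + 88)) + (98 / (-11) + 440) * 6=237195 / 44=5390.80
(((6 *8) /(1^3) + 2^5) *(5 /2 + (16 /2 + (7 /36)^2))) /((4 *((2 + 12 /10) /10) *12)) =1707125 /31104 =54.88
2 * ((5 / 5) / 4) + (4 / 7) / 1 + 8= 127 / 14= 9.07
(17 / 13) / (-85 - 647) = -0.00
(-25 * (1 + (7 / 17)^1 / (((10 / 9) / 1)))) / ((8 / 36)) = -10485 / 68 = -154.19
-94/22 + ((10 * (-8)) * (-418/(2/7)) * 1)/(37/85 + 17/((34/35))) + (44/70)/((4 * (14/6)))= 107174640317/16434110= 6521.48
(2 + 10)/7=12/7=1.71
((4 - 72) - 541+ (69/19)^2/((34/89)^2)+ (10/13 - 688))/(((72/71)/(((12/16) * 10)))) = -8918.36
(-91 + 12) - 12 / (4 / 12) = -115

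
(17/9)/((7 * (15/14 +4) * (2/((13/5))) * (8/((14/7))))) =221/12780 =0.02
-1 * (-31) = 31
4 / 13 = 0.31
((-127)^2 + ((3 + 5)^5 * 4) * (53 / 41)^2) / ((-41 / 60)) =-23717645820 / 68921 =-344128.00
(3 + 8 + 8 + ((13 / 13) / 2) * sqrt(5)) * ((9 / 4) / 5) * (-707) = -120897 / 20 - 6363 * sqrt(5) / 40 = -6400.55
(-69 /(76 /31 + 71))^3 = -0.83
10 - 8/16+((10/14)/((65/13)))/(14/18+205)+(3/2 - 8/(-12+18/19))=2279947/194460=11.72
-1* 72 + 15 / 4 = -273 / 4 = -68.25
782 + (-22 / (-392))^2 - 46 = 28274297 / 38416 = 736.00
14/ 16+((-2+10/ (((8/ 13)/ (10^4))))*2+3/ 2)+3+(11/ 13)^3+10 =5712410575/ 17576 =325011.98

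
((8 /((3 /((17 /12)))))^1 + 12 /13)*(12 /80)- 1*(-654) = 51067 /78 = 654.71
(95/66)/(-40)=-19/528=-0.04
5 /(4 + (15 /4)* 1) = 20 /31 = 0.65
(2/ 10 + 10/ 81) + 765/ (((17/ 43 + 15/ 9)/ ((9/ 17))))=21194071/ 107730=196.73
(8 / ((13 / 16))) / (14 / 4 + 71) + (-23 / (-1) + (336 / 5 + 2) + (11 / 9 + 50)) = 12512918 / 87165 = 143.55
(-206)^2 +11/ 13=551679/ 13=42436.85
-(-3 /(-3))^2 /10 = -0.10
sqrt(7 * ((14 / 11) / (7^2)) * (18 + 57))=5 * sqrt(66) / 11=3.69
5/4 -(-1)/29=1.28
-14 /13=-1.08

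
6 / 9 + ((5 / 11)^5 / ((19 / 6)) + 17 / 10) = 217820299 / 91799070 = 2.37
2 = 2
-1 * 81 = -81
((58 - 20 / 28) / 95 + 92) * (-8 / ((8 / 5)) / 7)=-61581 / 931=-66.15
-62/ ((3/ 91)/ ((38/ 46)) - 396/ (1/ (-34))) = -107198/ 23279325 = -0.00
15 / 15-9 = -8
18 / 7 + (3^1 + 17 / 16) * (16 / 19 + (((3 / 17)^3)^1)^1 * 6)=6.13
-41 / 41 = -1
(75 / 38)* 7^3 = 25725 / 38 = 676.97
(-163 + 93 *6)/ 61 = 6.48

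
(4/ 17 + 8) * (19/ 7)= 380/ 17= 22.35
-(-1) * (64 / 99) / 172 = 16 / 4257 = 0.00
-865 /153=-5.65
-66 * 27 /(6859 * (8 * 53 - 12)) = -891 /1412954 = -0.00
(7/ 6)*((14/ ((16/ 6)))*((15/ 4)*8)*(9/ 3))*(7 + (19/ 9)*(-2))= 6125/ 4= 1531.25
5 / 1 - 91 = -86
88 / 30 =44 / 15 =2.93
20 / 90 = 2 / 9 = 0.22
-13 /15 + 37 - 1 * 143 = -1603 /15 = -106.87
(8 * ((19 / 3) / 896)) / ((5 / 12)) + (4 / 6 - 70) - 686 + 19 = -309203 / 420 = -736.20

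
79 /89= 0.89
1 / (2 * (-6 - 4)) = -1 / 20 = -0.05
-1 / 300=-0.00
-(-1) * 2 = 2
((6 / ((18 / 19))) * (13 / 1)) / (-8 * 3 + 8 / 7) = -1729 / 480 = -3.60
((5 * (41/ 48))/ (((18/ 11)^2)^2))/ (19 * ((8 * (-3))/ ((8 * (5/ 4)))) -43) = -15007025/ 2232209664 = -0.01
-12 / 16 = -3 / 4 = -0.75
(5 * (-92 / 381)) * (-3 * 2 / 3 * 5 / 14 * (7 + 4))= 25300 / 2667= 9.49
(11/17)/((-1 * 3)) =-11/51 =-0.22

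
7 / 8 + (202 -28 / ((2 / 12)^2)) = -6441 / 8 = -805.12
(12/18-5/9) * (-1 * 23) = -23/9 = -2.56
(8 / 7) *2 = 16 / 7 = 2.29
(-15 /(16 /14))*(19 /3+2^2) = -1085 /8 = -135.62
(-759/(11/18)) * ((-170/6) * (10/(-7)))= -351900/7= -50271.43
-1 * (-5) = 5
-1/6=-0.17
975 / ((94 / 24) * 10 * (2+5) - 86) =5850 / 1129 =5.18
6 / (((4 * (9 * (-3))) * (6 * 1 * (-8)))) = 0.00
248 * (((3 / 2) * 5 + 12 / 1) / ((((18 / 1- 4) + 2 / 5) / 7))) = 14105 / 6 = 2350.83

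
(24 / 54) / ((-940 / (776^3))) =-467288576 / 2115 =-220940.23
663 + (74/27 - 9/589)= 10587032/15903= 665.73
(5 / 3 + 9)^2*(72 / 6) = 4096 / 3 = 1365.33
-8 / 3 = -2.67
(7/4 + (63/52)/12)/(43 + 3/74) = 407/9464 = 0.04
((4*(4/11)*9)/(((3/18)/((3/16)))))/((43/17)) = 2754/473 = 5.82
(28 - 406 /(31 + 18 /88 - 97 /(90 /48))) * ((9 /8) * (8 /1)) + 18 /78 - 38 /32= 1209109253 /2818192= 429.04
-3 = -3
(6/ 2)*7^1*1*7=147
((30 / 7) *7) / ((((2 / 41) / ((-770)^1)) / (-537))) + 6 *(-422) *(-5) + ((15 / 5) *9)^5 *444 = 6625223718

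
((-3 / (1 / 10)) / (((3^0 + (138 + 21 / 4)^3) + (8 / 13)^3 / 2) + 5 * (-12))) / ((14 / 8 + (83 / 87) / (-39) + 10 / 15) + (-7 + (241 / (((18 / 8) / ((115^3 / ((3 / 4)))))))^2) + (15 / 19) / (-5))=-88107678097920 / 407287665890526937494788708357639521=-0.00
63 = 63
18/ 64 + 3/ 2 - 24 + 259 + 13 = 7993/ 32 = 249.78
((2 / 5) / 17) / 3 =2 / 255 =0.01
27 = 27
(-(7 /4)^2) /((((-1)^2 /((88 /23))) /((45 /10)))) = -4851 /92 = -52.73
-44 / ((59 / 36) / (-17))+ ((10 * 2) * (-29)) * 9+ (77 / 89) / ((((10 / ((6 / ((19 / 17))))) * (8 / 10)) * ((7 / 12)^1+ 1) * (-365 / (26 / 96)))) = -52734734106729 / 11070368240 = -4763.59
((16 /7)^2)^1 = 256 /49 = 5.22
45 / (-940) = -9 / 188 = -0.05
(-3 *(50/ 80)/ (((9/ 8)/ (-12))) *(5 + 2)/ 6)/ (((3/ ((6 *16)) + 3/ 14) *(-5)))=-3136/ 165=-19.01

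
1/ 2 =0.50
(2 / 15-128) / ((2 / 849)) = -271397 / 5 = -54279.40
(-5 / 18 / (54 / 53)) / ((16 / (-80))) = 1325 / 972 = 1.36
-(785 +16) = -801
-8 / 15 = -0.53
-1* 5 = -5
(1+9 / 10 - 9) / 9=-71 / 90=-0.79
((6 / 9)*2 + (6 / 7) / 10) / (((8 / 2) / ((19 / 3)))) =2831 / 1260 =2.25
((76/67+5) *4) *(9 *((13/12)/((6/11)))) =58773/134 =438.60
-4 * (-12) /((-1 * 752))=-3 /47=-0.06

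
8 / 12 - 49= -145 / 3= -48.33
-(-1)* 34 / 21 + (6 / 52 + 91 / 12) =10175 / 1092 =9.32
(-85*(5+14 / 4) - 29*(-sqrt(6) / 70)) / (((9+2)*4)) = -16.40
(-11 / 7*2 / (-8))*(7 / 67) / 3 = 11 / 804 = 0.01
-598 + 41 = -557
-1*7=-7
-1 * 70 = -70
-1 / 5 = -0.20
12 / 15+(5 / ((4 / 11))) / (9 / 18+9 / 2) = 71 / 20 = 3.55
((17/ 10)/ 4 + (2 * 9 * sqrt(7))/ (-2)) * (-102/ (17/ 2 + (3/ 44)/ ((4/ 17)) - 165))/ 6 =6358/ 137465 - 26928 * sqrt(7)/ 27493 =-2.55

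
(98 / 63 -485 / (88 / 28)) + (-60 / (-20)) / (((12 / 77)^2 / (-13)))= -2785517 / 1584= -1758.53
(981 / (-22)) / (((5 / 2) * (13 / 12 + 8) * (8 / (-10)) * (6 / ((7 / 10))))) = 63 / 220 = 0.29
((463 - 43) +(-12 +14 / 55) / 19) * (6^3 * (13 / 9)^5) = 68513954704 / 120285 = 569596.83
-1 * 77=-77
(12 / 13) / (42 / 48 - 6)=-96 / 533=-0.18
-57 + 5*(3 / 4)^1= -213 / 4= -53.25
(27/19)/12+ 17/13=1409/988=1.43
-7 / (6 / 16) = -56 / 3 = -18.67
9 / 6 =3 / 2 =1.50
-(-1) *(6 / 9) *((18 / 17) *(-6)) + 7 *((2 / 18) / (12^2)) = -93193 / 22032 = -4.23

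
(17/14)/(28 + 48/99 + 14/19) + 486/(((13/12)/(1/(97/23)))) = 106.41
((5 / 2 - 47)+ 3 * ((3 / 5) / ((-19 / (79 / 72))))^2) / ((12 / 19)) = -77103359 / 1094400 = -70.45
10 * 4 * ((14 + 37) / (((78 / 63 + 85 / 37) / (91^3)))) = 1194470320680 / 2747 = 434827200.83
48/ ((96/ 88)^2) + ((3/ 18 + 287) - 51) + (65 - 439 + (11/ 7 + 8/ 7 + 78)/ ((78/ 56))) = -3085/ 78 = -39.55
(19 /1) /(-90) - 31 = -2809 /90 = -31.21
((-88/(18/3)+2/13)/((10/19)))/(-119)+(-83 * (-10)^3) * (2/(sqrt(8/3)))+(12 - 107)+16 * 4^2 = 3741382/23205+41500 * sqrt(6) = 101815.06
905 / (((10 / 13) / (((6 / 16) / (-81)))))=-2353 / 432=-5.45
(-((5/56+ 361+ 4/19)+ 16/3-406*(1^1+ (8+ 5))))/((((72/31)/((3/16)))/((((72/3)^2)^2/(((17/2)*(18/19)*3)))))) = 2104656340/357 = 5895395.91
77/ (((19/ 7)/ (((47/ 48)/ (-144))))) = -25333/ 131328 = -0.19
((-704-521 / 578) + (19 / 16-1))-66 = -3563781 / 4624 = -770.71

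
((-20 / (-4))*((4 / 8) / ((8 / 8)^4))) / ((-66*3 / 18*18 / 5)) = -25 / 396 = -0.06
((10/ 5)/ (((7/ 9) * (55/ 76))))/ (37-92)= -1368/ 21175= -0.06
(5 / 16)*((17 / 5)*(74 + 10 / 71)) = 5593 / 71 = 78.77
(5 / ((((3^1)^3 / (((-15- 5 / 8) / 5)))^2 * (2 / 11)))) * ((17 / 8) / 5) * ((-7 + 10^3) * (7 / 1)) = 270799375 / 248832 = 1088.28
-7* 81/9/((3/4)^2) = -112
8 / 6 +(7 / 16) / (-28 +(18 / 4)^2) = 475 / 372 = 1.28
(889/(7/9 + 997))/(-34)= -8001/305320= -0.03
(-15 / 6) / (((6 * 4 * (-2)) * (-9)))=-5 / 864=-0.01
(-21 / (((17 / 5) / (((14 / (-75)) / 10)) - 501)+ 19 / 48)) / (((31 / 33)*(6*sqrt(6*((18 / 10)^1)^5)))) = 0.00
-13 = -13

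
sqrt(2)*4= 4*sqrt(2)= 5.66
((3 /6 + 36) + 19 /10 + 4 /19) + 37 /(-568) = 2079909 /53960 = 38.55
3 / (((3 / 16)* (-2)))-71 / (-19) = -81 / 19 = -4.26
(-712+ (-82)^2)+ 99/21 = 42117/7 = 6016.71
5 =5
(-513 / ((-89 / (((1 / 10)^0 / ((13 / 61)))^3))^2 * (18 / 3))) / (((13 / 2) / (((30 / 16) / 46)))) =-0.72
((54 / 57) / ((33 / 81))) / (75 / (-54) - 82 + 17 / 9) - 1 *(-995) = 33895693 / 34067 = 994.97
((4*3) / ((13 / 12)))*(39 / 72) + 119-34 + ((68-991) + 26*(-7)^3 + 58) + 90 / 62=-300407 / 31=-9690.55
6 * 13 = 78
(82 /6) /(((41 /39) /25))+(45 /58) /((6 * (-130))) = 980197 /3016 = 325.00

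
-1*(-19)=19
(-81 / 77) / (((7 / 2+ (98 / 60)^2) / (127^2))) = -1175804100 / 427427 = -2750.89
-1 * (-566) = 566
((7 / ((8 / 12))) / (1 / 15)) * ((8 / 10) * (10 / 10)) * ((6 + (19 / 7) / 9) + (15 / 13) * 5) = 19772 / 13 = 1520.92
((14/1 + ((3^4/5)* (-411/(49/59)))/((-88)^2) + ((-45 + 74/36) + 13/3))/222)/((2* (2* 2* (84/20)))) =-0.00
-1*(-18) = 18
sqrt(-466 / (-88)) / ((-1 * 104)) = -sqrt(2563) / 2288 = -0.02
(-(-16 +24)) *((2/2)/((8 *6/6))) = -1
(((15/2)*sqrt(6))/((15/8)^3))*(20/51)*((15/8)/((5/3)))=128*sqrt(6)/255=1.23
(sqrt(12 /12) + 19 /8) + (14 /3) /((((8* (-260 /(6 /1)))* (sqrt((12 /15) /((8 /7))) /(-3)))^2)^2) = 138189544587 /40945049600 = 3.38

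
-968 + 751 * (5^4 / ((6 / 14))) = 1094240.33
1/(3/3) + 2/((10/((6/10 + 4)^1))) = 48/25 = 1.92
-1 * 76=-76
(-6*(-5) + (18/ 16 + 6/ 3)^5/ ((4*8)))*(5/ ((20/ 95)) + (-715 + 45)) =-106561209425/ 4194304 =-25406.17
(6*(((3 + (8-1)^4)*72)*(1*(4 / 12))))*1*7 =2423232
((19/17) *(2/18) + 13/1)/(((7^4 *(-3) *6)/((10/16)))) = -1255/6612354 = -0.00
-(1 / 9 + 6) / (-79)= 55 / 711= 0.08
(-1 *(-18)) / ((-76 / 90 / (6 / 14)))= -1215 / 133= -9.14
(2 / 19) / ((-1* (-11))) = 2 / 209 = 0.01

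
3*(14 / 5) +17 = 127 / 5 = 25.40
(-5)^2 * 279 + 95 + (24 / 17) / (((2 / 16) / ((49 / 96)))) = 120288 / 17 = 7075.76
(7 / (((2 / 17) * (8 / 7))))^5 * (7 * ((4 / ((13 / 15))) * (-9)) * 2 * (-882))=167145775674083935785 / 851968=196187856438368.50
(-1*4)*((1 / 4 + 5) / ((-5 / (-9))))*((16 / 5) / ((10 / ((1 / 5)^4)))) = -1512 / 78125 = -0.02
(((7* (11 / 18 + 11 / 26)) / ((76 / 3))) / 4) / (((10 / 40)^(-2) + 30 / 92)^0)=847 / 11856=0.07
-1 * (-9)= 9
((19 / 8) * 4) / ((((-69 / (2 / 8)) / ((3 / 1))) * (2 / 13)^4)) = -542659 / 2944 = -184.33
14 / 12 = 7 / 6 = 1.17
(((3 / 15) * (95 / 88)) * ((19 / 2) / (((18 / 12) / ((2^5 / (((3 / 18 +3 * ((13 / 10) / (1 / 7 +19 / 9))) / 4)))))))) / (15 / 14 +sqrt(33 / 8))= -1148268800 / 34578599 +803788160 * sqrt(66) / 103735797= 29.74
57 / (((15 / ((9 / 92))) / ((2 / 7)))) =171 / 1610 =0.11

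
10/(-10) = -1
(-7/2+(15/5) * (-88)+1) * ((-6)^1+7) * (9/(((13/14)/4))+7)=-24395/2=-12197.50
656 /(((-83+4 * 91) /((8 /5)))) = 5248 /1405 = 3.74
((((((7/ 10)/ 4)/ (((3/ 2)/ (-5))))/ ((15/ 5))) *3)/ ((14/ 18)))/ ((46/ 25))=-0.41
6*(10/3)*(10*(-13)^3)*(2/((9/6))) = -1757600/3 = -585866.67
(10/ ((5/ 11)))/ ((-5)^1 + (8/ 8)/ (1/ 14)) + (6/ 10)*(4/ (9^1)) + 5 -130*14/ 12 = -6478/ 45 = -143.96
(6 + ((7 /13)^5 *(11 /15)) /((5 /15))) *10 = 22647334 /371293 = 61.00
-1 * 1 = -1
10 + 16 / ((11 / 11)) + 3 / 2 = 55 / 2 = 27.50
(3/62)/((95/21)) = 63/5890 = 0.01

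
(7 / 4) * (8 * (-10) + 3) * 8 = -1078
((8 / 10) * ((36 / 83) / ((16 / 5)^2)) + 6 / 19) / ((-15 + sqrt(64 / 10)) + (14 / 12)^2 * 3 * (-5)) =-56246625 / 5667845236 - 317628 * sqrt(10) / 1416961309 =-0.01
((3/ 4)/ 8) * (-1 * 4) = -3/ 8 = -0.38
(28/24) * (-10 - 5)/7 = -5/2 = -2.50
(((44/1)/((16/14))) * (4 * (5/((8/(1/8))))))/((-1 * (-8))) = 385/256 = 1.50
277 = 277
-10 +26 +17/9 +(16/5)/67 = 54079/3015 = 17.94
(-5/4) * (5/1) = -6.25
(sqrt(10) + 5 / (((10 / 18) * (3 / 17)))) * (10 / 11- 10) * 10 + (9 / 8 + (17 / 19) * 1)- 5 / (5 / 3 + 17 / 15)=-4923.61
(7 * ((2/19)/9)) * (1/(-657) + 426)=3918334/112347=34.88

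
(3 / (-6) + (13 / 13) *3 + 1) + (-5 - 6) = -15 / 2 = -7.50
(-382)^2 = 145924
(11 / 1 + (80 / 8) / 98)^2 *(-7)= -295936 / 343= -862.79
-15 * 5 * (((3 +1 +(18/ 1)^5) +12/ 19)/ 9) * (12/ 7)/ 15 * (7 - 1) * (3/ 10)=-61546080/ 19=-3239267.37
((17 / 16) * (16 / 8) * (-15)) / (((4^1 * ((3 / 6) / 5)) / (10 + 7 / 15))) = -13345 / 16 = -834.06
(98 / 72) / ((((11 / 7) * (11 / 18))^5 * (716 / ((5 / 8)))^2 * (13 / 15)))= 0.00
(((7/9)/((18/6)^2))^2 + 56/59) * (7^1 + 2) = 370307/43011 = 8.61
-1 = -1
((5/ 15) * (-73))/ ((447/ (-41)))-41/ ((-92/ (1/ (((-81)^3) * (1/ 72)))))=451640461/ 202360923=2.23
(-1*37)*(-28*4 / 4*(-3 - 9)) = -12432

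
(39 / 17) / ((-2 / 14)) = -273 / 17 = -16.06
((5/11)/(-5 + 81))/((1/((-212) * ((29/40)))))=-1537/1672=-0.92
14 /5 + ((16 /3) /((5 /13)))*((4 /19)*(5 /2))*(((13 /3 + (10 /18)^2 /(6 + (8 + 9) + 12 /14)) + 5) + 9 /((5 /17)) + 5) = 1275410002 /3855195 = 330.83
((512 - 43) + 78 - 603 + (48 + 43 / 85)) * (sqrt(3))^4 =-5733 / 85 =-67.45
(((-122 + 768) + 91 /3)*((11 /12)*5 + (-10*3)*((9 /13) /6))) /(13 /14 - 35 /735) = 2485525 /2886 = 861.24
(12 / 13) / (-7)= -12 / 91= -0.13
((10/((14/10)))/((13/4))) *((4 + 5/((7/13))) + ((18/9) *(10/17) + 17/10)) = 384660/10829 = 35.52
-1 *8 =-8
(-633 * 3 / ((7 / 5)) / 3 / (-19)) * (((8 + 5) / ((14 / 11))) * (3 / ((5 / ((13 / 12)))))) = 1176747 / 7448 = 158.00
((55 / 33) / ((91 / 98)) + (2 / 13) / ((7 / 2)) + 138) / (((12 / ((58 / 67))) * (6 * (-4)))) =-69194 / 164619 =-0.42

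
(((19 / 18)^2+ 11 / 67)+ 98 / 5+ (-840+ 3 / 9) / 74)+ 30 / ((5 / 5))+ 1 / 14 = 1113312821 / 28111860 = 39.60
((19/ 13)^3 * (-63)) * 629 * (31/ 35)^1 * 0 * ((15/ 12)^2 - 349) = 0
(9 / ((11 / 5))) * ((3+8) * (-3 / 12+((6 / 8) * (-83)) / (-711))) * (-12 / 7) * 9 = 8910 / 79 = 112.78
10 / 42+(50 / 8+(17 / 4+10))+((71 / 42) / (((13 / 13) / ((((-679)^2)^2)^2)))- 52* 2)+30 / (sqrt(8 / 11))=15* sqrt(22) / 2+534644732763858473271589 / 7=76377818966265496181690.75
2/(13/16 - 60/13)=-416/791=-0.53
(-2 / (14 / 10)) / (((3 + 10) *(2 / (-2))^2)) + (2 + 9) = 991 / 91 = 10.89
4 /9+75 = 679 /9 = 75.44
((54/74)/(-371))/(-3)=0.00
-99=-99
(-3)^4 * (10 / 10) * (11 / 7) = 891 / 7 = 127.29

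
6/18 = 1/3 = 0.33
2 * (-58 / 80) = -29 / 20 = -1.45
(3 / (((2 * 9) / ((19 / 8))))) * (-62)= -589 / 24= -24.54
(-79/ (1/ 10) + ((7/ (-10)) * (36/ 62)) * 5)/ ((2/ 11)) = -270083/ 62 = -4356.18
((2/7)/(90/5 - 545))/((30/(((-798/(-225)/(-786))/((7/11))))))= 0.00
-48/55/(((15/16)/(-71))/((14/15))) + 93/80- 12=3356149/66000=50.85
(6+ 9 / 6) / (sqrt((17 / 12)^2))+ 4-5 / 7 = 1021 / 119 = 8.58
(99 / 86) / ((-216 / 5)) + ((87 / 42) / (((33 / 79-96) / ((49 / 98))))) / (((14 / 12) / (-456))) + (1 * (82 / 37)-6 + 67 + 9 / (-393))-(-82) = 149.40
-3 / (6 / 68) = -34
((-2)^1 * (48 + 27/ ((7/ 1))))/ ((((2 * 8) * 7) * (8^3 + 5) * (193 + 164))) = -11/ 2192456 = -0.00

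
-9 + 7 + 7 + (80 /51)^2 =19405 /2601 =7.46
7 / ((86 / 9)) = 0.73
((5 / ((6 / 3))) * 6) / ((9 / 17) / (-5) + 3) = 425 / 82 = 5.18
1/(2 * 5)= 1/10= 0.10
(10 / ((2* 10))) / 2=1 / 4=0.25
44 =44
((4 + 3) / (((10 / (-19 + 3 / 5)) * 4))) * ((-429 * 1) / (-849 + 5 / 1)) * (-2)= 3.27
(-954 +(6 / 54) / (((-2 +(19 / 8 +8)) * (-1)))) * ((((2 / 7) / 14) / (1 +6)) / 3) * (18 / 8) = -287635 / 137886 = -2.09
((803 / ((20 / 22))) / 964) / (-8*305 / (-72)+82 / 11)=874467 / 39456520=0.02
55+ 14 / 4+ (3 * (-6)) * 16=-459 / 2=-229.50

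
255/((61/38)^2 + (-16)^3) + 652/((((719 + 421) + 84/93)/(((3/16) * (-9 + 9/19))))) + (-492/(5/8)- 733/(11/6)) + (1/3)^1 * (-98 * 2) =-182538260442690109/145642916055120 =-1253.33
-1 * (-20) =20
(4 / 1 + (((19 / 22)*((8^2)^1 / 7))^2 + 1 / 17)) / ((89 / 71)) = 475230619 / 8970577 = 52.98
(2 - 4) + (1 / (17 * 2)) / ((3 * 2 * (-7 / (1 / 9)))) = -25705 / 12852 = -2.00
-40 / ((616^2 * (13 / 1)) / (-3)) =15 / 616616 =0.00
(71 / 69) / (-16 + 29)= 0.08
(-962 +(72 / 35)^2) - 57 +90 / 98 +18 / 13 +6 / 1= -16027958 / 15925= -1006.47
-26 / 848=-13 / 424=-0.03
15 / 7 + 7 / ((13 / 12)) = 783 / 91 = 8.60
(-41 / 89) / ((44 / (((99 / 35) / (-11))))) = 369 / 137060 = 0.00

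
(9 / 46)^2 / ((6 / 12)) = 81 / 1058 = 0.08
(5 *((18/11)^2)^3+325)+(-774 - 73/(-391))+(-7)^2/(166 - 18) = -352.49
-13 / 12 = -1.08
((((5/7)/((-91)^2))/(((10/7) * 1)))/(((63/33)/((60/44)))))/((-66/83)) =-415/7651644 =-0.00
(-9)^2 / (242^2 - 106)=27 / 19486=0.00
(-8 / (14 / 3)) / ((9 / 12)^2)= -3.05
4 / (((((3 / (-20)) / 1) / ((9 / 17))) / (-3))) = 42.35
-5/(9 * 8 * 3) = -5/216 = -0.02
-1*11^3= -1331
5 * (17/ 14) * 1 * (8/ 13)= 340/ 91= 3.74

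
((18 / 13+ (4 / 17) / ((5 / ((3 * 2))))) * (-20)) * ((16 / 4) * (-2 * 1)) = 58944 / 221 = 266.71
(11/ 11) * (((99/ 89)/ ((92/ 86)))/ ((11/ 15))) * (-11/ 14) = -63855/ 57316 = -1.11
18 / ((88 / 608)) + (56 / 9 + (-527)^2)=27508099 / 99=277859.59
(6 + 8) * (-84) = -1176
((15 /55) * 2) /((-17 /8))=-48 /187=-0.26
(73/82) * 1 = 0.89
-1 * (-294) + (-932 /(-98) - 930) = -30698 /49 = -626.49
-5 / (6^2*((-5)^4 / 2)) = -1 / 2250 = -0.00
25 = 25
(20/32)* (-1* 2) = -5/4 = -1.25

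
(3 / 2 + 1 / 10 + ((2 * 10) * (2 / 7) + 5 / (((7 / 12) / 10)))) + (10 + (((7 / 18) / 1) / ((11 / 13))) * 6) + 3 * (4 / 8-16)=136951 / 2310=59.29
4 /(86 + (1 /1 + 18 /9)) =4 /89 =0.04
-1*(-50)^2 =-2500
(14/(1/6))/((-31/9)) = -24.39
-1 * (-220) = 220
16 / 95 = 0.17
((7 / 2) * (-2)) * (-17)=119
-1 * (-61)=61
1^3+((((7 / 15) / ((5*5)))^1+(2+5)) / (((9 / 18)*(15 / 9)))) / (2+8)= 5757 / 3125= 1.84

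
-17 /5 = -3.40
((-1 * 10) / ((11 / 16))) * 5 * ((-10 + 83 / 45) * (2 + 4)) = 117440 / 33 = 3558.79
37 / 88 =0.42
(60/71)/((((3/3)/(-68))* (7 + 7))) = -4.10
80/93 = 0.86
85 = 85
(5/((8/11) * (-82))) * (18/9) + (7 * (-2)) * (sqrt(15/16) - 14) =64233/328 - 7 * sqrt(15)/2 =182.28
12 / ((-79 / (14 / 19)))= -168 / 1501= -0.11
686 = 686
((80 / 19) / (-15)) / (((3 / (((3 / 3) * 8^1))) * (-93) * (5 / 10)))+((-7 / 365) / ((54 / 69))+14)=162431053 / 11609190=13.99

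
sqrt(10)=3.16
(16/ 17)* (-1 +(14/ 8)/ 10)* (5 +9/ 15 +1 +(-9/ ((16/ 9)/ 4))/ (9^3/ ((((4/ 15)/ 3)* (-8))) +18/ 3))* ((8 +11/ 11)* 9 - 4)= -261231498/ 660025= -395.79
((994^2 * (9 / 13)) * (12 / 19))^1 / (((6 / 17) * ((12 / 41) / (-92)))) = -95035230696 / 247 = -384758019.01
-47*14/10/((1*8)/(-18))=148.05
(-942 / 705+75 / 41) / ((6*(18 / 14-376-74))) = -33257 / 181581210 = -0.00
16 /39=0.41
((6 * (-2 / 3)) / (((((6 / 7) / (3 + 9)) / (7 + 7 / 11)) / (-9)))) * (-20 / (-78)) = 141120 / 143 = 986.85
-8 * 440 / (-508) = 880 / 127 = 6.93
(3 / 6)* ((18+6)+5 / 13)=317 / 26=12.19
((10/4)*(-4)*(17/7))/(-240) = 17/168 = 0.10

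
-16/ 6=-8/ 3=-2.67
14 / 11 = 1.27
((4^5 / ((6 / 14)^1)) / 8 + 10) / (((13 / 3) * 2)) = 463 / 13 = 35.62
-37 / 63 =-0.59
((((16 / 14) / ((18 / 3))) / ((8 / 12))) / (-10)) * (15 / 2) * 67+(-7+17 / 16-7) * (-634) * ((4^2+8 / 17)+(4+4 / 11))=447352755 / 2618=170875.77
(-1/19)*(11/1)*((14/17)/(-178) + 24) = -399355/28747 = -13.89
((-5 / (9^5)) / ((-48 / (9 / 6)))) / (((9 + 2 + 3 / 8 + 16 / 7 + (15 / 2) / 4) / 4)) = 7 / 10274526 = 0.00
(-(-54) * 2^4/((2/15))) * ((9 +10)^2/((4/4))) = 2339280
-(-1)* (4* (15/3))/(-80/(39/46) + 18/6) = -780/3563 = -0.22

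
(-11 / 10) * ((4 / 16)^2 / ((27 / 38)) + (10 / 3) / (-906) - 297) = 106526233 / 326160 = 326.61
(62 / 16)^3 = 29791 / 512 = 58.19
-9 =-9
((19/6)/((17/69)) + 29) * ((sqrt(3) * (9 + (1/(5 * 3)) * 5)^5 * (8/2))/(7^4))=20400128 * sqrt(3)/4131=8553.39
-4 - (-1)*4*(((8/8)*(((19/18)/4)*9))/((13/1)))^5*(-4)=-3044108355/760408064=-4.00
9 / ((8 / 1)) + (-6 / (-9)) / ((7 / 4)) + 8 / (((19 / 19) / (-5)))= -6467 / 168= -38.49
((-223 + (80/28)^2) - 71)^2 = 196168036/2401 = 81702.64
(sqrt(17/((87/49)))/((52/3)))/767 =7*sqrt(1479)/1156636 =0.00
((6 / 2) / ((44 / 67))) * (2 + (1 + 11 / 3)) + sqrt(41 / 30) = sqrt(1230) / 30 + 335 / 11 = 31.62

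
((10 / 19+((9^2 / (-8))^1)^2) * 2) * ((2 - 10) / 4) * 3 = -375897 / 304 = -1236.50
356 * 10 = 3560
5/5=1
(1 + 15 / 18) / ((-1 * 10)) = -11 / 60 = -0.18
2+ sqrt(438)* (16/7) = 2+ 16* sqrt(438)/7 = 49.84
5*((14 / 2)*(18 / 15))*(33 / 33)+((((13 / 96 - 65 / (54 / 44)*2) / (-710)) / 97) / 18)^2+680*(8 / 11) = 6770673419632486907699 / 12619011795145113600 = 536.55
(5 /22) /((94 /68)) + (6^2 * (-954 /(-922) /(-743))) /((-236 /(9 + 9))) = 1757703503 /10447979069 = 0.17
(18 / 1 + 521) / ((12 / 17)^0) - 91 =448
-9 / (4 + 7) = -9 / 11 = -0.82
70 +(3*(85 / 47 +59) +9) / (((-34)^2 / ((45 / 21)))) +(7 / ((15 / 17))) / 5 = 2052081181 / 28524300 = 71.94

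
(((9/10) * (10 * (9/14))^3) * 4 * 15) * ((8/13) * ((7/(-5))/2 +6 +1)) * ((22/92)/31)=194861700/454181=429.04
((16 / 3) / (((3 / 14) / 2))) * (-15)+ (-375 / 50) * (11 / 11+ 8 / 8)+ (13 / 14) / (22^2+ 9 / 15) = -77511575 / 101766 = -761.66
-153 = -153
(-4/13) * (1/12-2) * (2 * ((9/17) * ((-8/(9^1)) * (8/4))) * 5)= -5.55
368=368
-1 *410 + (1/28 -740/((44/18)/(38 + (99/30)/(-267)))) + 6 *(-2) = -326802001/27412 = -11921.86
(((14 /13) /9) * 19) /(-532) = -1 /234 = -0.00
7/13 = 0.54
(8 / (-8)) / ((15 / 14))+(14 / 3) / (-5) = -28 / 15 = -1.87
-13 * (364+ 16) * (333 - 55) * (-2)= 2746640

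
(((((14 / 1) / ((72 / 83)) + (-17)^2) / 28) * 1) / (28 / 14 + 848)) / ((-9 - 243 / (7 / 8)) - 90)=-2197 / 64553760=-0.00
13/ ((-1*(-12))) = 1.08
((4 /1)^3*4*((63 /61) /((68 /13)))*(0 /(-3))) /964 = 0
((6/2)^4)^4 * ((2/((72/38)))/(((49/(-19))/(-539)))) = 18993169899/2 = 9496584949.50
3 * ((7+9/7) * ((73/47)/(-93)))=-4234/10199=-0.42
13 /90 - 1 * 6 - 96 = -9167 /90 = -101.86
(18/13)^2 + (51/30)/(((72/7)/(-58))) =-466579/60840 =-7.67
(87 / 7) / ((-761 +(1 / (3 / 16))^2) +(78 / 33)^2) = -94743 / 5541683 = -0.02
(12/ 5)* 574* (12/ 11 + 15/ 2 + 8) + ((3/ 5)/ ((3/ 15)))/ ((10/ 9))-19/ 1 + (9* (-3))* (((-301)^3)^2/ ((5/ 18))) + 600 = -1590332445226175593/ 22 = -72287838419371617.86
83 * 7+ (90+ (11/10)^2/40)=2684121/4000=671.03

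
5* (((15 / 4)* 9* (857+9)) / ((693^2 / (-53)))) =-573725 / 35574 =-16.13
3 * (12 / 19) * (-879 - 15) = -32184 / 19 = -1693.89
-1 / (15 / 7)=-0.47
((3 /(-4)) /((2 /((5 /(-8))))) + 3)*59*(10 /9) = 6785 /32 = 212.03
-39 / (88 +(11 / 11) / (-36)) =-1404 / 3167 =-0.44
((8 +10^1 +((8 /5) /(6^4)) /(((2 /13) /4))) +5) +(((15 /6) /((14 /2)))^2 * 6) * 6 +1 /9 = 27.74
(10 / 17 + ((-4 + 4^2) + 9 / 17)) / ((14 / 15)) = 3345 / 238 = 14.05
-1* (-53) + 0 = 53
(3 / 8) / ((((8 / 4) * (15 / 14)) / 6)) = 21 / 20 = 1.05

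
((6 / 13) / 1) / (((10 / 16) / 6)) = 288 / 65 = 4.43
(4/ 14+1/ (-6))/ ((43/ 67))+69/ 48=23449/ 14448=1.62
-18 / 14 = -9 / 7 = -1.29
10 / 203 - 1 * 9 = -8.95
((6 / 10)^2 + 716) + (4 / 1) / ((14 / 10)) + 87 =141088 / 175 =806.22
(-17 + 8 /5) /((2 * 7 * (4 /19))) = -209 /40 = -5.22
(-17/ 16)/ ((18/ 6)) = -0.35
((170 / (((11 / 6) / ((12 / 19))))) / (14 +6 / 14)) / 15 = 5712 / 21109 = 0.27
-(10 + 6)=-16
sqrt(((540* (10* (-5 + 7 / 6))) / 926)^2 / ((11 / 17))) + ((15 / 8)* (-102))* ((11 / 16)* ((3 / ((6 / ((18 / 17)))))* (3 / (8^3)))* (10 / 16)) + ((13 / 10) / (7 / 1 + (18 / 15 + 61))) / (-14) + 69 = 10350* sqrt(187) / 5093 + 21823139437 / 317456384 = 96.53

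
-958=-958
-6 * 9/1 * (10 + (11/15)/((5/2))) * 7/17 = -97272/425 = -228.88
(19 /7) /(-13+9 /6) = -38 /161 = -0.24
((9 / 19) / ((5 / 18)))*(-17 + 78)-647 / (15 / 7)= -197.91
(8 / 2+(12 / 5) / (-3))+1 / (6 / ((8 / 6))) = 154 / 45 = 3.42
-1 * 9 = -9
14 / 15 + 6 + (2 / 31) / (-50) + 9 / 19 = 327148 / 44175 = 7.41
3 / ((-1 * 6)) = -1 / 2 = -0.50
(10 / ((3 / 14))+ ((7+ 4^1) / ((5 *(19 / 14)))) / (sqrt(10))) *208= 16016 *sqrt(10) / 475+ 29120 / 3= 9813.29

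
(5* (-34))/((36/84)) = -1190/3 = -396.67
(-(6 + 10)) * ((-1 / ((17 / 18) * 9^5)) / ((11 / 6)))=64 / 408969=0.00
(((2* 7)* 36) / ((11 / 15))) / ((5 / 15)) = 22680 / 11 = 2061.82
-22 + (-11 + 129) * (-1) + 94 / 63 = -8726 / 63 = -138.51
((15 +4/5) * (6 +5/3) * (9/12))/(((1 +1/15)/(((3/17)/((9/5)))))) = 9085/1088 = 8.35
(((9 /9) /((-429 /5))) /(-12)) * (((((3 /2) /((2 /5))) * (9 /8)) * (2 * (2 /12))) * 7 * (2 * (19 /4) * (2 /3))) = 3325 /54912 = 0.06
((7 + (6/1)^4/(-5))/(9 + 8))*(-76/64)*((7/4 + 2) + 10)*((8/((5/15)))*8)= 790647/17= 46508.65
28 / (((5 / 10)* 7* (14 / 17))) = 9.71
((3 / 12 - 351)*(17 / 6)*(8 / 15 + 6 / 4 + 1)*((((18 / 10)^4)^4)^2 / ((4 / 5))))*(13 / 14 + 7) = -13130785778580073348542422166760061337 / 2980232238769531250000000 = -4405960585139.32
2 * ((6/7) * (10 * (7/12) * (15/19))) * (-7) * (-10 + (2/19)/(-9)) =599200/1083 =553.28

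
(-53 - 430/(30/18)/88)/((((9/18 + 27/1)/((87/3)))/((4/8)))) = -71369/2420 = -29.49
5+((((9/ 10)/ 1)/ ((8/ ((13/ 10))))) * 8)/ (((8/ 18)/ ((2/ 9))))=1117/ 200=5.58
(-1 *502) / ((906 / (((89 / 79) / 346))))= -22339 / 12382302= -0.00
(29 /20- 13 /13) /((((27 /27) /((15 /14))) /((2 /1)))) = 27 /28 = 0.96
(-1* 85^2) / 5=-1445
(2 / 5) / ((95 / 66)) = 132 / 475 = 0.28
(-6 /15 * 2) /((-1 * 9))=4 /45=0.09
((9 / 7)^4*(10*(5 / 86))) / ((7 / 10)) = 1640250 / 722701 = 2.27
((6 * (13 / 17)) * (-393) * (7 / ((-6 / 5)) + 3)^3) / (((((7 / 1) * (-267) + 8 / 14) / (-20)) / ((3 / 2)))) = 658.53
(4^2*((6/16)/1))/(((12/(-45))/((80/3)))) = -600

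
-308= -308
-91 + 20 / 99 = -8989 / 99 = -90.80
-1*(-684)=684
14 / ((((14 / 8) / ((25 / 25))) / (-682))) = -5456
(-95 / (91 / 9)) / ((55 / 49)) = -1197 / 143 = -8.37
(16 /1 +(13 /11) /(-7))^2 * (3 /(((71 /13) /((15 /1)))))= 2065.02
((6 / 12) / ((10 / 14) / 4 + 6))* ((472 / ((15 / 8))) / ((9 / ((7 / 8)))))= 46256 / 23355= 1.98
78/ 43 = 1.81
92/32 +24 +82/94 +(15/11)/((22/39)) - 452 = -19191819/45496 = -421.84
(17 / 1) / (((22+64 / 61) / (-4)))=-2074 / 703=-2.95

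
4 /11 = 0.36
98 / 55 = 1.78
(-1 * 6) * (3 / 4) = -9 / 2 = -4.50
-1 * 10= -10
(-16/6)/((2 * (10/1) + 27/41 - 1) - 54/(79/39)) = 3239/8502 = 0.38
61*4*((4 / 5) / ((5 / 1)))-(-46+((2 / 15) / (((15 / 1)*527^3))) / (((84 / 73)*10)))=1176215520279167 / 13831320793500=85.04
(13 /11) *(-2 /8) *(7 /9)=-91 /396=-0.23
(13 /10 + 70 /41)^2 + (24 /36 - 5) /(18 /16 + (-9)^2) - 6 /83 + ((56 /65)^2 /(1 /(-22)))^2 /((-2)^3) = -479356650523486231 /19635675575782500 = -24.41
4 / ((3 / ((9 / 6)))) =2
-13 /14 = -0.93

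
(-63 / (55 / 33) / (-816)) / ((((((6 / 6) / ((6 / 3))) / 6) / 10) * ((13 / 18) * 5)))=1701 / 1105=1.54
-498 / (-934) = 249 / 467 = 0.53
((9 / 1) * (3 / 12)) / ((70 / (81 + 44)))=225 / 56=4.02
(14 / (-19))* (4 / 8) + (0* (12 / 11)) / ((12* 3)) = -7 / 19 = -0.37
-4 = -4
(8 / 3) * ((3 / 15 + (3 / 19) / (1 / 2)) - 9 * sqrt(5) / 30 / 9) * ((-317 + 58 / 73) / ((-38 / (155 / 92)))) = 35063077 / 1818357 - 715573 * sqrt(5) / 574218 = 16.50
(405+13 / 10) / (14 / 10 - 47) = -4063 / 456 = -8.91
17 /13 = 1.31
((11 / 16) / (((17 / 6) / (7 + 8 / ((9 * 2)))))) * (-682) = -251317 / 204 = -1231.95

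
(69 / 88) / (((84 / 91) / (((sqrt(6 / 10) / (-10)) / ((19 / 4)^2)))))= -299 *sqrt(15) / 397100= -0.00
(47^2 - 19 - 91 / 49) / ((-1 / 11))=-168487 / 7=-24069.57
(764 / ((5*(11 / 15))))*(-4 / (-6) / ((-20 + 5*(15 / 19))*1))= -29032 / 3355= -8.65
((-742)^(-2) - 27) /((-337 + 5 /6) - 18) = 44595681 /584974250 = 0.08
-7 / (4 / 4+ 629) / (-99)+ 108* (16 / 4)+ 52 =4312441 / 8910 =484.00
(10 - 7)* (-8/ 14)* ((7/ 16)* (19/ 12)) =-19/ 16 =-1.19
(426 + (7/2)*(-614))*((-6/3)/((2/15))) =25845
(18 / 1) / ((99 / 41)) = 82 / 11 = 7.45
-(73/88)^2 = -5329/7744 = -0.69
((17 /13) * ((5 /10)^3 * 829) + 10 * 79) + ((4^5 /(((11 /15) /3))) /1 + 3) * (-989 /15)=-1575705661 /5720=-275473.02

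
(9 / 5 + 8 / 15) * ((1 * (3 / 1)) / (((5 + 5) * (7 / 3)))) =0.30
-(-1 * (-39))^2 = -1521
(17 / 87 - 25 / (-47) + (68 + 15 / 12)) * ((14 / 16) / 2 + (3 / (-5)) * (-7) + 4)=790883359 / 1308480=604.43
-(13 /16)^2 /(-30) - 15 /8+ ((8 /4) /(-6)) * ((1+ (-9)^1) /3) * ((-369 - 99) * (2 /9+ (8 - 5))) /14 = -15740771 /161280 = -97.60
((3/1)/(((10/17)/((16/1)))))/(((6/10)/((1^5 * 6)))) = 816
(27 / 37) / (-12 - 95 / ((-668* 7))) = -126252 / 2072629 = -0.06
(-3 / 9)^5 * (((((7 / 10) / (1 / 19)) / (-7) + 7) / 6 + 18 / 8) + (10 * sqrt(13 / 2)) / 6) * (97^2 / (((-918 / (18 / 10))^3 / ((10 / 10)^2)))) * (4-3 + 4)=291679 / 64468386000 + 9409 * sqrt(26) / 7736206320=0.00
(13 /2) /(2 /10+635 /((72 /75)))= 780 /79399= 0.01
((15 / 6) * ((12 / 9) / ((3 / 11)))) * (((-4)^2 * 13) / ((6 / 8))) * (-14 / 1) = -1281280 / 27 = -47454.81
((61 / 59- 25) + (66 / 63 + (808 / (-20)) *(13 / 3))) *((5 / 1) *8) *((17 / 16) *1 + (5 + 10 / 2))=-613259 / 7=-87608.43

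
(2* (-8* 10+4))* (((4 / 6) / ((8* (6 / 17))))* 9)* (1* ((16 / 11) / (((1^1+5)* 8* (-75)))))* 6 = 0.78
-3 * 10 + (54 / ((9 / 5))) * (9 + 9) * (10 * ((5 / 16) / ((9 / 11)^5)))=20000155 / 4374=4572.51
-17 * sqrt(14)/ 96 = -0.66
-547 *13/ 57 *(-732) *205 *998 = 354980835560/ 19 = 18683201871.58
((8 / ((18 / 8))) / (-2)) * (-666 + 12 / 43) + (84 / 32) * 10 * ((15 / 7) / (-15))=608753 / 516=1179.75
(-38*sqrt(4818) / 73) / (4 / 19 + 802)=-361*sqrt(4818) / 556333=-0.05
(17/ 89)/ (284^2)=17/ 7178384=0.00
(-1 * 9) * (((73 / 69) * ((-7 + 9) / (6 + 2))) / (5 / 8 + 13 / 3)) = -1314 / 2737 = -0.48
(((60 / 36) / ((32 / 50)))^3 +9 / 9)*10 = 10318585 / 55296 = 186.61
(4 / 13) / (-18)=-2 / 117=-0.02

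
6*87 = 522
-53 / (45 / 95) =-1007 / 9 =-111.89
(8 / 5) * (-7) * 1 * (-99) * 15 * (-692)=-11509344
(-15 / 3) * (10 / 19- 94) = 8880 / 19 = 467.37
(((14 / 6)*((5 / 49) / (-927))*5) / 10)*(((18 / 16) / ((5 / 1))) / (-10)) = 1 / 346080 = 0.00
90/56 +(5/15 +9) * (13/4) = 2683/84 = 31.94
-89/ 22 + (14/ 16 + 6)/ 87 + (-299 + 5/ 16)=-4634237/ 15312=-302.65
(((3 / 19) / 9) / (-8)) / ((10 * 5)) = -1 / 22800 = -0.00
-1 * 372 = -372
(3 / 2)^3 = 27 / 8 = 3.38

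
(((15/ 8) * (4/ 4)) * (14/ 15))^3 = 5.36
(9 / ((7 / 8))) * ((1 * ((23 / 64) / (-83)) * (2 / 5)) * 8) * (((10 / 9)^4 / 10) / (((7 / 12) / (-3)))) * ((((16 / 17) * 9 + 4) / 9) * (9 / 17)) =7801600 / 95204403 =0.08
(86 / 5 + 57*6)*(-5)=-1796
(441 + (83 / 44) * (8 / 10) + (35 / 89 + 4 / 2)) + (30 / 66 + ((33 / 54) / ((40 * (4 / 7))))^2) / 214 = 70283848064321 / 157975142400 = 444.90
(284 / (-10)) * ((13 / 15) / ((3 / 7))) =-12922 / 225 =-57.43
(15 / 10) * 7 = 21 / 2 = 10.50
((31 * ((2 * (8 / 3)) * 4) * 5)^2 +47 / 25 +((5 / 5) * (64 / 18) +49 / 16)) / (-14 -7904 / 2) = -4373621177 / 1586400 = -2756.95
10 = 10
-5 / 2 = -2.50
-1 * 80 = -80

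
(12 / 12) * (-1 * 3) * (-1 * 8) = 24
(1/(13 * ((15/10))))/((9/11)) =22/351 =0.06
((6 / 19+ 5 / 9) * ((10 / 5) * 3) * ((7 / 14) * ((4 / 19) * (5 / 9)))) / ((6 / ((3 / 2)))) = 745 / 9747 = 0.08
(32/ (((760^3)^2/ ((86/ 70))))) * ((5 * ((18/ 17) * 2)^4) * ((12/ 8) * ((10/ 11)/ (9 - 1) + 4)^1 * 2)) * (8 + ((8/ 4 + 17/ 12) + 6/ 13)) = 5566004667/ 1850940398130824000000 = 0.00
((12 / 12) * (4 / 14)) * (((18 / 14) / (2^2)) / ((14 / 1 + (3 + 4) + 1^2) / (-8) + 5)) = 0.04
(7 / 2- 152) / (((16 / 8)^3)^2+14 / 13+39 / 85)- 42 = -2137071 / 48278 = -44.27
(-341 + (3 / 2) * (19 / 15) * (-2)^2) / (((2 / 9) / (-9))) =135027 / 10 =13502.70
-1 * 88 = -88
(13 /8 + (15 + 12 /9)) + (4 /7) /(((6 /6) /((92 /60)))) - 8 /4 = 14141 /840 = 16.83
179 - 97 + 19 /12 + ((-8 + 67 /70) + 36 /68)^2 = 267660539 /2124150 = 126.01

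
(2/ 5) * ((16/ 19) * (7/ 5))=224/ 475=0.47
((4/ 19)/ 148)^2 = 1/ 494209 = 0.00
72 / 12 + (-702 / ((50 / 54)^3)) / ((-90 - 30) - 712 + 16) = 7.08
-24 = -24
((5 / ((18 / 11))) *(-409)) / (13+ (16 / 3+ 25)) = -4499 / 156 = -28.84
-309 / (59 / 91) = -28119 / 59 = -476.59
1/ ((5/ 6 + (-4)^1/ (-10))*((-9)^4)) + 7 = 566443/ 80919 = 7.00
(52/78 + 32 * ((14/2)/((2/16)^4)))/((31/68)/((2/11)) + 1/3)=374341904/1159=322986.97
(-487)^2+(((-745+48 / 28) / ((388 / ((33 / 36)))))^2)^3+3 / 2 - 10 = 284290352185353139546582447709281 / 1198577359760550911325241344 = 237189.82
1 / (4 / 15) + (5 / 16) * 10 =55 / 8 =6.88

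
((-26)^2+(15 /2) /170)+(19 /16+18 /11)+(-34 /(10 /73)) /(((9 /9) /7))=-15835639 /14960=-1058.53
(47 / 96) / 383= 47 / 36768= 0.00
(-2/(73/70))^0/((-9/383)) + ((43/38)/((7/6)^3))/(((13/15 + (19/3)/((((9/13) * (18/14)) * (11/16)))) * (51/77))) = -906624948143/21352633029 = -42.46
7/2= 3.50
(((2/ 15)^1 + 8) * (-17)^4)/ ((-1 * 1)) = -10189562/ 15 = -679304.13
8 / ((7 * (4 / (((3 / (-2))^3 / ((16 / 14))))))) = -0.84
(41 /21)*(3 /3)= 41 /21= 1.95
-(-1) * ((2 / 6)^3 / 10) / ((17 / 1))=1 / 4590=0.00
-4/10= -2/5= -0.40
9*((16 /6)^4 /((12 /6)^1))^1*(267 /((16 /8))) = 91136 /3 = 30378.67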